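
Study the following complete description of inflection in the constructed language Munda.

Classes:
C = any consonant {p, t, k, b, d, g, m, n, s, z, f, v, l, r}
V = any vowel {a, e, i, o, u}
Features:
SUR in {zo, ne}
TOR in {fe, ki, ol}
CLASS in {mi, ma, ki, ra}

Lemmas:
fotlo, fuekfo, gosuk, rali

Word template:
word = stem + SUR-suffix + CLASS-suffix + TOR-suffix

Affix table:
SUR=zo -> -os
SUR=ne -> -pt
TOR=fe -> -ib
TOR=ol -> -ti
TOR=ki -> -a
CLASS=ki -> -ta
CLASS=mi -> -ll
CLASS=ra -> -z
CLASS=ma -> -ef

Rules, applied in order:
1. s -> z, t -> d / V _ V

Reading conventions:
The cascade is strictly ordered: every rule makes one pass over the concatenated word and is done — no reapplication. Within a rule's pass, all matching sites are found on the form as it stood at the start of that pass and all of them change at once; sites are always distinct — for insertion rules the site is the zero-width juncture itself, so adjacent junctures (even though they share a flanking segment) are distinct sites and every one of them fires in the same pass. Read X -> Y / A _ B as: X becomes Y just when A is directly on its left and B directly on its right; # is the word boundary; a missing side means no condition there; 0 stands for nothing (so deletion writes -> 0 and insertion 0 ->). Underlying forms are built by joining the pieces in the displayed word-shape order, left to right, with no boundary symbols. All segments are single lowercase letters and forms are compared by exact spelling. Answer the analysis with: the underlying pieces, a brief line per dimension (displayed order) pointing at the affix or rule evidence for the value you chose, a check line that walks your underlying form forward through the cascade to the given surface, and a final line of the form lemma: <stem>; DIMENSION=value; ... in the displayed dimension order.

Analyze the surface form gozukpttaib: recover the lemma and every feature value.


underlying: gosuk-pt-ta-ib
SUR=ne - signalled by the affix -pt
TOR=fe - signalled by the affix -ib
CLASS=ki - signalled by the affix -ta
check: gosukpttaib -> gozukpttaib
lemma: gosuk; SUR=ne; TOR=fe; CLASS=ki


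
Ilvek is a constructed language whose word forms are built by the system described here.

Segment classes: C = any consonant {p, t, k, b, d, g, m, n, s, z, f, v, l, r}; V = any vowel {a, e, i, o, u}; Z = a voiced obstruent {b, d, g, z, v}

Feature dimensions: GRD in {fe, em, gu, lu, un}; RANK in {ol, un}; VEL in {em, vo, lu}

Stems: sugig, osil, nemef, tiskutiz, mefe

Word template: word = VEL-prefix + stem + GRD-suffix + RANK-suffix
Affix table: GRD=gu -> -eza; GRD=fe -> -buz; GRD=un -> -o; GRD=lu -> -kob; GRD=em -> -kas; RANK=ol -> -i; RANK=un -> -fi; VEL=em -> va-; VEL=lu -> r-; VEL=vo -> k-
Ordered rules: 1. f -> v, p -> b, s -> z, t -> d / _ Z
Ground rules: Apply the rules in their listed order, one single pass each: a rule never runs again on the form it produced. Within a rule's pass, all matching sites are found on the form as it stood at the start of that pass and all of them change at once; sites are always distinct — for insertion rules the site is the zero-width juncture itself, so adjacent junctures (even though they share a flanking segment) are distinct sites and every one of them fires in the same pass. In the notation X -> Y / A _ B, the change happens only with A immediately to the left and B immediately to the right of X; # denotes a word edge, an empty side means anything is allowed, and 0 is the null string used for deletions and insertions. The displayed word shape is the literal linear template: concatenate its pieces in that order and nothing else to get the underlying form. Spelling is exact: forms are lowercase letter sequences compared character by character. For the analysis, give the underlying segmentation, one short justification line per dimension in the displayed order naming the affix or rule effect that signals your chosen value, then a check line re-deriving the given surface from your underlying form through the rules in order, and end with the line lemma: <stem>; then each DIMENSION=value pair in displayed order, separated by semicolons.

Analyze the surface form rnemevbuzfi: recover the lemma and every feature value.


underlying: r-nemef-buz-fi
GRD=fe - signalled by the affix -buz
RANK=un - signalled by the affix -fi
VEL=lu - signalled by the affix r-
check: rnemefbuzfi -> rnemevbuzfi
lemma: nemef; GRD=fe; RANK=un; VEL=lu


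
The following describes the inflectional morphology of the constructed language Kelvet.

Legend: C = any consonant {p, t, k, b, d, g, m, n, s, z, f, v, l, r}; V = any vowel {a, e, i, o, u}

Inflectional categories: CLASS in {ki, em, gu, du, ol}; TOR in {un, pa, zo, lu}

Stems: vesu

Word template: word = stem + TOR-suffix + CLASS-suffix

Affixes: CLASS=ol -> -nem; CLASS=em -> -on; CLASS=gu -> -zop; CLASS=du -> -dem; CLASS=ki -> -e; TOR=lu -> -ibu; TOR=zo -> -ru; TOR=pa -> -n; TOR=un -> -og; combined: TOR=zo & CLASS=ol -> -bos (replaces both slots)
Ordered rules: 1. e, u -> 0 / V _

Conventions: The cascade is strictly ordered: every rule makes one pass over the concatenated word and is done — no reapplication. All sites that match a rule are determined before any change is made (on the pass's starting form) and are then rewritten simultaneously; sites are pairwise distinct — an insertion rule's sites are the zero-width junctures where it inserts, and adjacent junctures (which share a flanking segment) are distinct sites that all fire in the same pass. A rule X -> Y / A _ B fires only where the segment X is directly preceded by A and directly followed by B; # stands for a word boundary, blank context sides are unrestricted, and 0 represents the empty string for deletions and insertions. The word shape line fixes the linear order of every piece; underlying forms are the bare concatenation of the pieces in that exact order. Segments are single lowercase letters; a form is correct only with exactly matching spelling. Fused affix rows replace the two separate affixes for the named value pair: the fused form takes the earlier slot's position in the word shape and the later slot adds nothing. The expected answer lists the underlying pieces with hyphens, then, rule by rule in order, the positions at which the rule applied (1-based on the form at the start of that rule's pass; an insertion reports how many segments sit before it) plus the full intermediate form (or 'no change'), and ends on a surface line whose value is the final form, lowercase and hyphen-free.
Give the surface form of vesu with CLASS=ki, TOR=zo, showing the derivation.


underlying: vesu-ru-e
1. e, u -> 0 / V _: fires at position(s) 7: vesuru
surface: vesuru


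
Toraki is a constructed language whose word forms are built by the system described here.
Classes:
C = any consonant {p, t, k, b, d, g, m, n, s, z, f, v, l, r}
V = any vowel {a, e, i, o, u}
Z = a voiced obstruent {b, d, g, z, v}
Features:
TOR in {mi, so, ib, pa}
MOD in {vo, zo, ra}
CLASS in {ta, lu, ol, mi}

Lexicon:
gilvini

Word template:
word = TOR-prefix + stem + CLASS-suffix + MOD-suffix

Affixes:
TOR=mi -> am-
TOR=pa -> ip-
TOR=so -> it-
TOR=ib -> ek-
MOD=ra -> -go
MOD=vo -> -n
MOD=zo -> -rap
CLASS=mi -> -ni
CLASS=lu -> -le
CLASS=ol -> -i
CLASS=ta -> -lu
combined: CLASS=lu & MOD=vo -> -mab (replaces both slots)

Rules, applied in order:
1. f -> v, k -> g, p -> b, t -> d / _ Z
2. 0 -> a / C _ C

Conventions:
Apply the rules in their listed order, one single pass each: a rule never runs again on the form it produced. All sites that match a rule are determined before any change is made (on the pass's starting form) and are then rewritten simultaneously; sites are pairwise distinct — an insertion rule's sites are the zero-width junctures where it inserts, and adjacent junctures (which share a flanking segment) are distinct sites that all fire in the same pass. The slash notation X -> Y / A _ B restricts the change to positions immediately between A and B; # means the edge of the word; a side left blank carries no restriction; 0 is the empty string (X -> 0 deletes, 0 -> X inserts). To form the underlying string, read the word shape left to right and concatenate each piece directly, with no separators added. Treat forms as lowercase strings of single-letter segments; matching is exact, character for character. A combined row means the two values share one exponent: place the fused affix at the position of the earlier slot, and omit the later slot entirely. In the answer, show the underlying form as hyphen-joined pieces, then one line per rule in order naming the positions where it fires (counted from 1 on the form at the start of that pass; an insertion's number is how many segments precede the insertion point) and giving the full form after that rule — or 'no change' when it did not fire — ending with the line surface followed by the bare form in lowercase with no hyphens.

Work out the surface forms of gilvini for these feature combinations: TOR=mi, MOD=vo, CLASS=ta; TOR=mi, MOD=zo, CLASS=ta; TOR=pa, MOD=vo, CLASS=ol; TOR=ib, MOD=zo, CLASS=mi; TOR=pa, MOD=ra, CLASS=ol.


cell TOR=mi, MOD=vo, CLASS=ta:
underlying: am-gilvini-lu-n
1. f -> v, k -> g, p -> b, t -> d / _ Z: no change
2. 0 -> a / C _ C: inserts after position(s) 2, 5: amagilavinilun
surface: amagilavinilun

cell TOR=mi, MOD=zo, CLASS=ta:
underlying: am-gilvini-lu-rap
1. f -> v, k -> g, p -> b, t -> d / _ Z: no change
2. 0 -> a / C _ C: inserts after position(s) 2, 5: amagilavinilurap
surface: amagilavinilurap

cell TOR=pa, MOD=vo, CLASS=ol:
underlying: ip-gilvini-i-n
1. f -> v, k -> g, p -> b, t -> d / _ Z: fires at position(s) 2: ibgilviniin
2. 0 -> a / C _ C: inserts after position(s) 2, 5: ibagilaviniin
surface: ibagilaviniin

cell TOR=ib, MOD=zo, CLASS=mi:
underlying: ek-gilvini-ni-rap
1. f -> v, k -> g, p -> b, t -> d / _ Z: fires at position(s) 2: eggilvininirap
2. 0 -> a / C _ C: inserts after position(s) 2, 5: egagilavininirap
surface: egagilavininirap

cell TOR=pa, MOD=ra, CLASS=ol:
underlying: ip-gilvini-i-go
1. f -> v, k -> g, p -> b, t -> d / _ Z: fires at position(s) 2: ibgilviniigo
2. 0 -> a / C _ C: inserts after position(s) 2, 5: ibagilaviniigo
surface: ibagilaviniigo


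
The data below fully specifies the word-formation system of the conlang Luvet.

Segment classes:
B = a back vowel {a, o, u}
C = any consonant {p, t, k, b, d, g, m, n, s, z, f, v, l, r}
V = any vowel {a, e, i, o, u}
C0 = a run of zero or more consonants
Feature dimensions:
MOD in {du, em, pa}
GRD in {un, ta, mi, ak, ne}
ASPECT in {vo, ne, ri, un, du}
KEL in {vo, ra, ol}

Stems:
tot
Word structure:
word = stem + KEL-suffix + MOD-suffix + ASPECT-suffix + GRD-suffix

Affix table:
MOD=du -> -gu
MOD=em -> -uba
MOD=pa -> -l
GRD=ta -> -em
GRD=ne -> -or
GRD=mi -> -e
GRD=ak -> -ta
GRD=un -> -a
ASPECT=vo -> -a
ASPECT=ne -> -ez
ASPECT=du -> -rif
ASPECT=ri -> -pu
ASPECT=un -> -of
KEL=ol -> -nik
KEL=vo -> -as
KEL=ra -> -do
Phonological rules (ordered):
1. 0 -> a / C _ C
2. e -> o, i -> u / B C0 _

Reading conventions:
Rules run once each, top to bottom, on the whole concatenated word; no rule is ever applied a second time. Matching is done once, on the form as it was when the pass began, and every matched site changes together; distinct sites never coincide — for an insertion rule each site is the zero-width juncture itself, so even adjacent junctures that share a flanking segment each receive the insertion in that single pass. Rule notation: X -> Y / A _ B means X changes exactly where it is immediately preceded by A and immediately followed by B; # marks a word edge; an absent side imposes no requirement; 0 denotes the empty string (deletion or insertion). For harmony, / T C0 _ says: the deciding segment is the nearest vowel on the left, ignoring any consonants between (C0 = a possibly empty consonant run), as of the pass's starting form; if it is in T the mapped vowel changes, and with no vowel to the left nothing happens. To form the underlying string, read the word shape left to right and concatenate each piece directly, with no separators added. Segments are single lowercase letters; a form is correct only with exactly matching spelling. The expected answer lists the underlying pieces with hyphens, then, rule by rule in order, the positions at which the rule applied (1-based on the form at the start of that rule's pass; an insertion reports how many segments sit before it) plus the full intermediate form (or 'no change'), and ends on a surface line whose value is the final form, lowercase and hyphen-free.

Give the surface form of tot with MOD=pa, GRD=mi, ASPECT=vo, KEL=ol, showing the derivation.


underlying: tot-nik-l-a-e
1. 0 -> a / C _ C: inserts after position(s) 3, 6: totanikalae
2. e -> o, i -> u / B C0 _: fires at position(s) 6, 11: totanukalao
surface: totanukalao


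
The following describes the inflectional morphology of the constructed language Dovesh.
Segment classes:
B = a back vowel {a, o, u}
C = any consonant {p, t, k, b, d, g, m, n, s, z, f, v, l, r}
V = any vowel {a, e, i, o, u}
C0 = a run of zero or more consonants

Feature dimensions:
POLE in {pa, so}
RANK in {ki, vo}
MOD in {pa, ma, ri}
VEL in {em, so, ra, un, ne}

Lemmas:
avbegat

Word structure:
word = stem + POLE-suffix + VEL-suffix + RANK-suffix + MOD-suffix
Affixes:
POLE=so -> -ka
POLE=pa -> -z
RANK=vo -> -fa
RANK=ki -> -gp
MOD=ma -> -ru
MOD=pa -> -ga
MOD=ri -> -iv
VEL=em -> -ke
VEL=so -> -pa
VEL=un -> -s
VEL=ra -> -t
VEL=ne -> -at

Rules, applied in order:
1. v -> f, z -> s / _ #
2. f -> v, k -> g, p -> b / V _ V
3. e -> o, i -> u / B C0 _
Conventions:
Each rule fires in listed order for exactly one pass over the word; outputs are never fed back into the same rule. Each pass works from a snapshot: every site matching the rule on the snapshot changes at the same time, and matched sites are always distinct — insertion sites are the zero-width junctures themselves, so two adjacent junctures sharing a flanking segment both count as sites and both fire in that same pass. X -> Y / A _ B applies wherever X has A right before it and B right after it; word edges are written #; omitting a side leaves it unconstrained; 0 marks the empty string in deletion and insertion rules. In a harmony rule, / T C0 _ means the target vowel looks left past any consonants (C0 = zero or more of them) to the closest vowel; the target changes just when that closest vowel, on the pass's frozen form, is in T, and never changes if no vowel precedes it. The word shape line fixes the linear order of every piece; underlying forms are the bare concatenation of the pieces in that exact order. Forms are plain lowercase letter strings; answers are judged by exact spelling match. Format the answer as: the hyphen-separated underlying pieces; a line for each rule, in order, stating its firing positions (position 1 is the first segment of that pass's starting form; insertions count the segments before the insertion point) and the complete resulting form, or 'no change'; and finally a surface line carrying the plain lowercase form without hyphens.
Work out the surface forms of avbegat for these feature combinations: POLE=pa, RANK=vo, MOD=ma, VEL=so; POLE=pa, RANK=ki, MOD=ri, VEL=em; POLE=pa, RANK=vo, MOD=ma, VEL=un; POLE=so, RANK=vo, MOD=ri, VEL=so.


cell POLE=pa, RANK=vo, MOD=ma, VEL=so:
underlying: avbegat-z-pa-fa-ru
1. v -> f, z -> s / _ #: no change
2. f -> v, k -> g, p -> b / V _ V: fires at position(s) 11: avbegatzpavaru
3. e -> o, i -> u / B C0 _: fires at position(s) 4: avbogatzpavaru
surface: avbogatzpavaru

cell POLE=pa, RANK=ki, MOD=ri, VEL=em:
underlying: avbegat-z-ke-gp-iv
1. v -> f, z -> s / _ #: fires at position(s) 14: avbegatzkegpif
2. f -> v, k -> g, p -> b / V _ V: no change
3. e -> o, i -> u / B C0 _: fires at position(s) 4, 10: avbogatzkogpif
surface: avbogatzkogpif

cell POLE=pa, RANK=vo, MOD=ma, VEL=un:
underlying: avbegat-z-s-fa-ru
1. v -> f, z -> s / _ #: no change
2. f -> v, k -> g, p -> b / V _ V: no change
3. e -> o, i -> u / B C0 _: fires at position(s) 4: avbogatzsfaru
surface: avbogatzsfaru

cell POLE=so, RANK=vo, MOD=ri, VEL=so:
underlying: avbegat-ka-pa-fa-iv
1. v -> f, z -> s / _ #: fires at position(s) 15: avbegatkapafaif
2. f -> v, k -> g, p -> b / V _ V: fires at position(s) 10, 12: avbegatkabavaif
3. e -> o, i -> u / B C0 _: fires at position(s) 4, 14: avbogatkabavauf
surface: avbogatkabavauf


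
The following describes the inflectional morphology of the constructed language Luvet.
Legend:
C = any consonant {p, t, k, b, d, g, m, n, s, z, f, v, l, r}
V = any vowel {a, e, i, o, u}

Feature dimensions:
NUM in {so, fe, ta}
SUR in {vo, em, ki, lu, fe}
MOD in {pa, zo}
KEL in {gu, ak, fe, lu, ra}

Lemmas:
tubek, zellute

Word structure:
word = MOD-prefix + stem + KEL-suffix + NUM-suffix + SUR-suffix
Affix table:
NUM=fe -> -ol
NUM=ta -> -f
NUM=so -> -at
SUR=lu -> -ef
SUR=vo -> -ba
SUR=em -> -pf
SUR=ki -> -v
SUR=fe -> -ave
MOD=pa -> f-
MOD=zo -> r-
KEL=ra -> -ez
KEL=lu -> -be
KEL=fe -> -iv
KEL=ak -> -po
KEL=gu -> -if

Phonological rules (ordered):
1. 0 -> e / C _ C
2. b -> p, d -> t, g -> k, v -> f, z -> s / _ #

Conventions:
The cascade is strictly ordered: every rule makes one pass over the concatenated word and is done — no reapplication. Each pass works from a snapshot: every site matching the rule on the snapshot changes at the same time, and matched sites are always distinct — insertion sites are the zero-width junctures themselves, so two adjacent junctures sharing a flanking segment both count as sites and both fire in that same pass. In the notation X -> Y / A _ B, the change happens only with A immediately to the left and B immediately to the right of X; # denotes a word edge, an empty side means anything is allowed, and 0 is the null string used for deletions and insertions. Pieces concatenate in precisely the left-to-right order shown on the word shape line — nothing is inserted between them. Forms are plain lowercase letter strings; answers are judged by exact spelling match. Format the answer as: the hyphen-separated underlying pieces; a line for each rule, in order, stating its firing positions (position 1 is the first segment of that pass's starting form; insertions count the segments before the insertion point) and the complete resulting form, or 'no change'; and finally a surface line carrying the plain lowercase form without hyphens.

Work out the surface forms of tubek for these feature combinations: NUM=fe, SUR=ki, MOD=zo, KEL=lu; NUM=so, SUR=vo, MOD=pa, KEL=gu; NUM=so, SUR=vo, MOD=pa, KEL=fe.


cell NUM=fe, SUR=ki, MOD=zo, KEL=lu:
underlying: r-tubek-be-ol-v
1. 0 -> e / C _ C: inserts after position(s) 1, 6, 10: retubekebeolev
2. b -> p, d -> t, g -> k, v -> f, z -> s / _ #: fires at position(s) 14: retubekebeolef
surface: retubekebeolef

cell NUM=so, SUR=vo, MOD=pa, KEL=gu:
underlying: f-tubek-if-at-ba
1. 0 -> e / C _ C: inserts after position(s) 1, 10: fetubekifateba
2. b -> p, d -> t, g -> k, v -> f, z -> s / _ #: no change
surface: fetubekifateba

cell NUM=so, SUR=vo, MOD=pa, KEL=fe:
underlying: f-tubek-iv-at-ba
1. 0 -> e / C _ C: inserts after position(s) 1, 10: fetubekivateba
2. b -> p, d -> t, g -> k, v -> f, z -> s / _ #: no change
surface: fetubekivateba


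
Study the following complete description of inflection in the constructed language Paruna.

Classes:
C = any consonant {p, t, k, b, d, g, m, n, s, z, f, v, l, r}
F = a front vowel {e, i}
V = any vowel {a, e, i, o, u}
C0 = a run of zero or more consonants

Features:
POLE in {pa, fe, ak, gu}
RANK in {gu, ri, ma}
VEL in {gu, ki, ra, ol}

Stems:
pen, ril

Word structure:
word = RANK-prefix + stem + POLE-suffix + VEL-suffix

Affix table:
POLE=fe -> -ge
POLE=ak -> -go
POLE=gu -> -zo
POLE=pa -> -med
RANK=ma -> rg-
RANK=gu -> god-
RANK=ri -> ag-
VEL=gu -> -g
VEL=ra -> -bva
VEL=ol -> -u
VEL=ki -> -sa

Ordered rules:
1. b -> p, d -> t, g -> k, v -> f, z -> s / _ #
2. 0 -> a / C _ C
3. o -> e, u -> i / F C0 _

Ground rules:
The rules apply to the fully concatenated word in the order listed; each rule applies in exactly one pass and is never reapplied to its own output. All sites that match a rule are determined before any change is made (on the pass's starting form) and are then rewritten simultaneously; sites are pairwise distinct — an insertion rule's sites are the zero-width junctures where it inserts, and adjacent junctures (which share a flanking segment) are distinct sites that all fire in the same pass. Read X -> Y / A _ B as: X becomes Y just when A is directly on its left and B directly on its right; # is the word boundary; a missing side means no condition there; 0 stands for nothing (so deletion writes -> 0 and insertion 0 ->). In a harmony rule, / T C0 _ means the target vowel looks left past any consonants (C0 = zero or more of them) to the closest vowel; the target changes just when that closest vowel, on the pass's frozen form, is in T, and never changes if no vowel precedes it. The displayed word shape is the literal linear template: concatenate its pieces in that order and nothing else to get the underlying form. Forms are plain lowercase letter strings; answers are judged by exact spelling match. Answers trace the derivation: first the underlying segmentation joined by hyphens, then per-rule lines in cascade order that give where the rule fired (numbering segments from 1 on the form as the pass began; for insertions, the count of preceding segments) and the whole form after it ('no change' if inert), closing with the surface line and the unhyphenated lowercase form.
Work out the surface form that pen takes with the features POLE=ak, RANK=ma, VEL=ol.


underlying: rg-pen-go-u
1. b -> p, d -> t, g -> k, v -> f, z -> s / _ #: no change
2. 0 -> a / C _ C: inserts after position(s) 1, 2, 5: ragapenagou
3. o -> e, u -> i / F C0 _: no change
surface: ragapenagou


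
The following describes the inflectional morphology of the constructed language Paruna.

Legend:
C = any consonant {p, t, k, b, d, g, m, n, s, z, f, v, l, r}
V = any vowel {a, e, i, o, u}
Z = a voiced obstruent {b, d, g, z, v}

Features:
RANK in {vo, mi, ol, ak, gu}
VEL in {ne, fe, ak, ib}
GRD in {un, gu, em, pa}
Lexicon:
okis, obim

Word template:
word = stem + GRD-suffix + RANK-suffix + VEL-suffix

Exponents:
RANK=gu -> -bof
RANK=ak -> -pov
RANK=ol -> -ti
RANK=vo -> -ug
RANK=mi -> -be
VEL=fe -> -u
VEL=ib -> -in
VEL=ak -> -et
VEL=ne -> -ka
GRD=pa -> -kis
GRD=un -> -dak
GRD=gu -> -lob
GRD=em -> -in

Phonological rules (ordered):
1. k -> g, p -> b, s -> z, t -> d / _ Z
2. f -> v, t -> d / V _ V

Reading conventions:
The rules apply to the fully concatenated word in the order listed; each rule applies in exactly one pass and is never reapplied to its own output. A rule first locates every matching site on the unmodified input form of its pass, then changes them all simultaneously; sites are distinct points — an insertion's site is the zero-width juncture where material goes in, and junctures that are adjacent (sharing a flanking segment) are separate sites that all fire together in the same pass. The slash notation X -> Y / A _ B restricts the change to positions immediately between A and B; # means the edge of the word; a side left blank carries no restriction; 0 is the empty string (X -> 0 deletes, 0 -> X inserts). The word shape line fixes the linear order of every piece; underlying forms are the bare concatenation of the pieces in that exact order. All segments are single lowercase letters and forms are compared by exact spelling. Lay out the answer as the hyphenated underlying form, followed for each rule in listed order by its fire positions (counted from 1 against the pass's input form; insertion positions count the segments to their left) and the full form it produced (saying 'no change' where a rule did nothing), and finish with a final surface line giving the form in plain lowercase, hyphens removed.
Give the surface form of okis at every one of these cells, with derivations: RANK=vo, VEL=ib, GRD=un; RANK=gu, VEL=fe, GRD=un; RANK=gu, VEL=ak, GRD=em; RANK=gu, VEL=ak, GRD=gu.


cell RANK=vo, VEL=ib, GRD=un:
underlying: okis-dak-ug-in
1. k -> g, p -> b, s -> z, t -> d / _ Z: fires at position(s) 4: okizdakugin
2. f -> v, t -> d / V _ V: no change
surface: okizdakugin

cell RANK=gu, VEL=fe, GRD=un:
underlying: okis-dak-bof-u
1. k -> g, p -> b, s -> z, t -> d / _ Z: fires at position(s) 4, 7: okizdagbofu
2. f -> v, t -> d / V _ V: fires at position(s) 10: okizdagbovu
surface: okizdagbovu

cell RANK=gu, VEL=ak, GRD=em:
underlying: okis-in-bof-et
1. k -> g, p -> b, s -> z, t -> d / _ Z: no change
2. f -> v, t -> d / V _ V: fires at position(s) 9: okisinbovet
surface: okisinbovet

cell RANK=gu, VEL=ak, GRD=gu:
underlying: okis-lob-bof-et
1. k -> g, p -> b, s -> z, t -> d / _ Z: no change
2. f -> v, t -> d / V _ V: fires at position(s) 10: okislobbovet
surface: okislobbovet


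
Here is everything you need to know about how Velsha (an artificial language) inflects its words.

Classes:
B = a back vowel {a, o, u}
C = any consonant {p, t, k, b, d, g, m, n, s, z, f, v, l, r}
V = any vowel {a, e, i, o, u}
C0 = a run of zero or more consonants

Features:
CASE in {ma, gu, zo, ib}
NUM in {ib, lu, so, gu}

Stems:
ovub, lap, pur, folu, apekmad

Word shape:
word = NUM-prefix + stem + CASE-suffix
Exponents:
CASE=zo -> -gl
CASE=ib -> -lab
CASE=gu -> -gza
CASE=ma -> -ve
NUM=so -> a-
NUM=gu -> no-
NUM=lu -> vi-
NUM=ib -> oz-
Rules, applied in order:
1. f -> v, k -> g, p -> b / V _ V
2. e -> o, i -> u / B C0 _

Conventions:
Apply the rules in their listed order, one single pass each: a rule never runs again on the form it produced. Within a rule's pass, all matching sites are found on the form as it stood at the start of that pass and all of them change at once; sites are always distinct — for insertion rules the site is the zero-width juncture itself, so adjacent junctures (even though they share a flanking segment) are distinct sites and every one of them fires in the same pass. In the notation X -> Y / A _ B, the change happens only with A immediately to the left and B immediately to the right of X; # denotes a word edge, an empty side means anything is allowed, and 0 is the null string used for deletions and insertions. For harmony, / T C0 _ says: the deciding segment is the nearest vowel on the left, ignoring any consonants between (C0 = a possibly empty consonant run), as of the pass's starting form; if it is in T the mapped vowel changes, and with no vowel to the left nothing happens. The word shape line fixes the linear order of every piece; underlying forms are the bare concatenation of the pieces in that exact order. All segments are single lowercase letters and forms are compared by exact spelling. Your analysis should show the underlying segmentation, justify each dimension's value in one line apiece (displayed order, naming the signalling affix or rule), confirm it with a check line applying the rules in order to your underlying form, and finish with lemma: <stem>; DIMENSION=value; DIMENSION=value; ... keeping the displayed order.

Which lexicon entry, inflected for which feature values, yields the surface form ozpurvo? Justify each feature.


underlying: oz-pur-ve
CASE=ma - signalled by the affix -ve
NUM=ib - signalled by the affix oz-
check: ozpurve -> ozpurve -> ozpurvo
lemma: pur; CASE=ma; NUM=ib


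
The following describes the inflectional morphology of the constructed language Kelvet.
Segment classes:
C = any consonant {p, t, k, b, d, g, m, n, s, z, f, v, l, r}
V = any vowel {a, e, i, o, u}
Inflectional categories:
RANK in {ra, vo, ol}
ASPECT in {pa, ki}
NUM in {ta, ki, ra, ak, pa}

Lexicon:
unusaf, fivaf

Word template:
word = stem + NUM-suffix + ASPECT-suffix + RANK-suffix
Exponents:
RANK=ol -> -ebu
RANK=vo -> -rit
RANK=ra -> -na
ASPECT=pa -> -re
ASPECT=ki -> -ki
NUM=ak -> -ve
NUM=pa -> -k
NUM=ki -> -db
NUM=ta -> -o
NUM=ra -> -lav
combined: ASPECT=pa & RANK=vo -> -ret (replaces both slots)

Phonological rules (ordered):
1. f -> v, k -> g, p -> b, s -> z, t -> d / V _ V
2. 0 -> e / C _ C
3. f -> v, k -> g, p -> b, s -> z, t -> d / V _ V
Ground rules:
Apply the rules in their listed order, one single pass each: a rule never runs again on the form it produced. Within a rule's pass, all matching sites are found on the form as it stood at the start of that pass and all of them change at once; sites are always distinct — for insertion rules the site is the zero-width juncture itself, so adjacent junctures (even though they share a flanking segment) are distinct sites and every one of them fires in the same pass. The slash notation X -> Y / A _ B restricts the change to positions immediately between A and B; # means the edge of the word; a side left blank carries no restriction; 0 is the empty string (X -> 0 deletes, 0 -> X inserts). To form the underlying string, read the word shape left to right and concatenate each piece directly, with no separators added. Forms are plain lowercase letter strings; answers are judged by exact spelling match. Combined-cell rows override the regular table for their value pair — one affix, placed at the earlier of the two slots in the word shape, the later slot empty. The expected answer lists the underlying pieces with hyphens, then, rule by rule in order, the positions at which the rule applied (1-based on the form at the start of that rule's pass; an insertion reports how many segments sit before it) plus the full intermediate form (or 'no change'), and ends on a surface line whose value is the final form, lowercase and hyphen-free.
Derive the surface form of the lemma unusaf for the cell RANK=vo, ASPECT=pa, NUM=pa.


underlying: unusaf-k-ret
1. f -> v, k -> g, p -> b, s -> z, t -> d / V _ V: fires at position(s) 4: unuzafkret
2. 0 -> e / C _ C: inserts after position(s) 6, 7: unuzafekeret
3. f -> v, k -> g, p -> b, s -> z, t -> d / V _ V: fires at position(s) 6, 8: unuzavegeret
surface: unuzavegeret


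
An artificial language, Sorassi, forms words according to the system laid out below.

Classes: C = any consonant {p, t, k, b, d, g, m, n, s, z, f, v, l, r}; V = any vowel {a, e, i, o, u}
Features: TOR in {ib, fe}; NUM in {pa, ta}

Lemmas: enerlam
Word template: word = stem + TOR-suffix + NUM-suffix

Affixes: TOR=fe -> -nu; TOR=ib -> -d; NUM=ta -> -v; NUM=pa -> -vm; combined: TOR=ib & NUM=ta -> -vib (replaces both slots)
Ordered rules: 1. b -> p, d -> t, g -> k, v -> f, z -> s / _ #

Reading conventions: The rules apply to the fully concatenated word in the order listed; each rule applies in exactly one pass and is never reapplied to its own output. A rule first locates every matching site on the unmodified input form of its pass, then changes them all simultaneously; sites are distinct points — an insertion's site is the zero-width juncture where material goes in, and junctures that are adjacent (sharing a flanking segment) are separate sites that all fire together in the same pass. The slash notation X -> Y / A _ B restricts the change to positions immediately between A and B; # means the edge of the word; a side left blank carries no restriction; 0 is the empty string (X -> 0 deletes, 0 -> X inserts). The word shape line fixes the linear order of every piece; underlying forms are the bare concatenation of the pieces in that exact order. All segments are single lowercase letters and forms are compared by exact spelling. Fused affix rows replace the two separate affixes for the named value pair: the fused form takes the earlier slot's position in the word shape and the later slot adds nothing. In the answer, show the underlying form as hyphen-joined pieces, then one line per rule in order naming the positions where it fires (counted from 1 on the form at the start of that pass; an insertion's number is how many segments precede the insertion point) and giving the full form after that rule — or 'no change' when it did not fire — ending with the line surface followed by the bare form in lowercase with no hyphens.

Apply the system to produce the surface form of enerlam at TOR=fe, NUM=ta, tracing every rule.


underlying: enerlam-nu-v
1. b -> p, d -> t, g -> k, v -> f, z -> s / _ #: fires at position(s) 10: enerlamnuf
surface: enerlamnuf


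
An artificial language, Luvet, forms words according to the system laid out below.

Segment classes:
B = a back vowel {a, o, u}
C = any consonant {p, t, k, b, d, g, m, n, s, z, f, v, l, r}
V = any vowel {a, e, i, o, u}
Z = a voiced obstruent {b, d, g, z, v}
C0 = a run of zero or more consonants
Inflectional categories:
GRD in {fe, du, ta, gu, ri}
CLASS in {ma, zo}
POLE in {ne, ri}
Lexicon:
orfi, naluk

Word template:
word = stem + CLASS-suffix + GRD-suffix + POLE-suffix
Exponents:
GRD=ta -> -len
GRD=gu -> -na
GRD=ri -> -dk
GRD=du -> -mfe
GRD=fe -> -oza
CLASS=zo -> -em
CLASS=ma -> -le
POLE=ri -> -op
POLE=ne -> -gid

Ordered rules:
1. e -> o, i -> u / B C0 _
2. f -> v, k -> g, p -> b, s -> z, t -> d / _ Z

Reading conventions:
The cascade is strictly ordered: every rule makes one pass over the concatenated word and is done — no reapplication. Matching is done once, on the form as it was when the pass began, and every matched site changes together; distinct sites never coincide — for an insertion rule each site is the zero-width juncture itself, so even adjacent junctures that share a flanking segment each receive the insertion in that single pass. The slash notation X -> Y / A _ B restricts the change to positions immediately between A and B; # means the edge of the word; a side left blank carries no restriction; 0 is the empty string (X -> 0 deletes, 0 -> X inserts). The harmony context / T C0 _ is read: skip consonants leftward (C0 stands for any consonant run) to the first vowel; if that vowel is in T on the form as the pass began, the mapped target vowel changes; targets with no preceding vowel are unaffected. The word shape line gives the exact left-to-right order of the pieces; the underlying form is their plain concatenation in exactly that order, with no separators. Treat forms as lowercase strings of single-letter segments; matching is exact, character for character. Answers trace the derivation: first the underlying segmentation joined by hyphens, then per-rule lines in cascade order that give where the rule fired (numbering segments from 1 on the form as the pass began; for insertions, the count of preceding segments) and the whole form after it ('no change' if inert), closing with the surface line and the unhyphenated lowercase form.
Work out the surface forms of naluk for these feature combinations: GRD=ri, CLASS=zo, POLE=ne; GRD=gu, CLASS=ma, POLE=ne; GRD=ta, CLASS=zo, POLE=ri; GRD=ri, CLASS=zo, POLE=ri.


cell GRD=ri, CLASS=zo, POLE=ne:
underlying: naluk-em-dk-gid
1. e -> o, i -> u / B C0 _: fires at position(s) 6: nalukomdkgid
2. f -> v, k -> g, p -> b, s -> z, t -> d / _ Z: fires at position(s) 9: nalukomdggid
surface: nalukomdggid

cell GRD=gu, CLASS=ma, POLE=ne:
underlying: naluk-le-na-gid
1. e -> o, i -> u / B C0 _: fires at position(s) 7, 11: naluklonagud
2. f -> v, k -> g, p -> b, s -> z, t -> d / _ Z: no change
surface: naluklonagud

cell GRD=ta, CLASS=zo, POLE=ri:
underlying: naluk-em-len-op
1. e -> o, i -> u / B C0 _: fires at position(s) 6: nalukomlenop
2. f -> v, k -> g, p -> b, s -> z, t -> d / _ Z: no change
surface: nalukomlenop

cell GRD=ri, CLASS=zo, POLE=ri:
underlying: naluk-em-dk-op
1. e -> o, i -> u / B C0 _: fires at position(s) 6: nalukomdkop
2. f -> v, k -> g, p -> b, s -> z, t -> d / _ Z: no change
surface: nalukomdkop


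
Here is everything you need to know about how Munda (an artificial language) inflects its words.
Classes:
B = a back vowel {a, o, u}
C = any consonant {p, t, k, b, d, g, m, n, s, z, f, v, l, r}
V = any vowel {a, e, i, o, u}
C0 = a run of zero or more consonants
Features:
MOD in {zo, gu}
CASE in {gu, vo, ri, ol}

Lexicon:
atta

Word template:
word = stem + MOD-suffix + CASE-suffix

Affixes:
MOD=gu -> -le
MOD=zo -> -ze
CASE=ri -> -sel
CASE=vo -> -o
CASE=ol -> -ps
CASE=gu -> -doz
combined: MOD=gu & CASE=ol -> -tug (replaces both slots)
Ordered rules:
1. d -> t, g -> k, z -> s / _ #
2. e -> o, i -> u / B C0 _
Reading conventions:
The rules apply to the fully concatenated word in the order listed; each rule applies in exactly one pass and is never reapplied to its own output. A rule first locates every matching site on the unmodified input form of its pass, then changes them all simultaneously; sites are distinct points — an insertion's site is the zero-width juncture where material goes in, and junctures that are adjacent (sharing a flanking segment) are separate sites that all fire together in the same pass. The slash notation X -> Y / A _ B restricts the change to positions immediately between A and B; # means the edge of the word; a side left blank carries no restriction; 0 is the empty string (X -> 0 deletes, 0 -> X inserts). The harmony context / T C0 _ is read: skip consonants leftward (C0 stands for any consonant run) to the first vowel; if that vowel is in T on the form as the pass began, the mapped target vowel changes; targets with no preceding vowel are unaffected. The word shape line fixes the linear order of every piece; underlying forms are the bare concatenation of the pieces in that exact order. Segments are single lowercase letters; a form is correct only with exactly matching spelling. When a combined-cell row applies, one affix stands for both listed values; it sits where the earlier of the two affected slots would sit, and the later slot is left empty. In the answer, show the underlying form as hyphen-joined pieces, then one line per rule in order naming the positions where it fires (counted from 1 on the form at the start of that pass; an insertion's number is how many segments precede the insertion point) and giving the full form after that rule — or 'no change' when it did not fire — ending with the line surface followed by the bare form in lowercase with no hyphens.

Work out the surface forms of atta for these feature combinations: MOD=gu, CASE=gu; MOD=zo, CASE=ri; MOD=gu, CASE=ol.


cell MOD=gu, CASE=gu:
underlying: atta-le-doz
1. d -> t, g -> k, z -> s / _ #: fires at position(s) 9: attaledos
2. e -> o, i -> u / B C0 _: fires at position(s) 6: attalodos
surface: attalodos

cell MOD=zo, CASE=ri:
underlying: atta-ze-sel
1. d -> t, g -> k, z -> s / _ #: no change
2. e -> o, i -> u / B C0 _: fires at position(s) 6: attazosel
surface: attazosel

cell MOD=gu, CASE=ol:
underlying: atta-tug
1. d -> t, g -> k, z -> s / _ #: fires at position(s) 7: attatuk
2. e -> o, i -> u / B C0 _: no change
surface: attatuk


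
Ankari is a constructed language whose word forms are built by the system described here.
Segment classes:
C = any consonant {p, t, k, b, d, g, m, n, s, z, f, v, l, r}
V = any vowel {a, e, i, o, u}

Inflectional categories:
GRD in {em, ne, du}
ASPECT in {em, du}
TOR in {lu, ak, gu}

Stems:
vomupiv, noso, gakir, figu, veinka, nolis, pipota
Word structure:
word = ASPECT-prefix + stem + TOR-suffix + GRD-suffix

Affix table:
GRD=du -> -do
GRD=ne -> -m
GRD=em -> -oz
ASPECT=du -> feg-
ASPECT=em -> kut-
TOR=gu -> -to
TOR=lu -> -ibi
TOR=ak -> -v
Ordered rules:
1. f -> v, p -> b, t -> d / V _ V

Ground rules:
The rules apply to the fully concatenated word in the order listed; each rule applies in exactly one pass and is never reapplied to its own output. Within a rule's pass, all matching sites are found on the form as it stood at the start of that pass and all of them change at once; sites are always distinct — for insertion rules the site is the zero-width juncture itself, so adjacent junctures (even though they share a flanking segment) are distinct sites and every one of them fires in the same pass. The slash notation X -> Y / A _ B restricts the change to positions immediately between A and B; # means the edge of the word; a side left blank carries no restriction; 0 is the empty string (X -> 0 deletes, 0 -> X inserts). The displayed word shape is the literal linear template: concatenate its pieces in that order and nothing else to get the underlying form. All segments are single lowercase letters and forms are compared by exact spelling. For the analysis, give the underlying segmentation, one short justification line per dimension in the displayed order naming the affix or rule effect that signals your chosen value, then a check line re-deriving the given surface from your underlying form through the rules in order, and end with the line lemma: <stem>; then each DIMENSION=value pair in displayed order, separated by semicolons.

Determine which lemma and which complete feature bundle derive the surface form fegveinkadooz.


underlying: feg-veinka-to-oz
GRD=em - signalled by the affix -oz
ASPECT=du - signalled by the affix feg-
TOR=gu - signalled by the affix -to
check: fegveinkatooz -> fegveinkadooz
lemma: veinka; GRD=em; ASPECT=du; TOR=gu
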